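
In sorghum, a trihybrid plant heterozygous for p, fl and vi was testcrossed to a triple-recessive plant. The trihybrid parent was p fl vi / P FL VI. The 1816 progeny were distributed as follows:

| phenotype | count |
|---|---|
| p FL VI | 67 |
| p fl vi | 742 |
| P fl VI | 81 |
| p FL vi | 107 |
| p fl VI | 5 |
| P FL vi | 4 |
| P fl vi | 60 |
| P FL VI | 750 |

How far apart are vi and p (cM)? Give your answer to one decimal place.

7.5 cM

The two rarest classes, p fl VI and P FL vi, are the double crossovers. Comparing them with the parentals, only the vi allele has switched, so vi is the middle locus and the order is fl – vi – p.
Crossovers in the vi–p interval produce the single-crossover classes P fl vi and p FL VI (60 + 67 = 127) plus the double crossovers (9).
RF(vi–p) = (127 + 9) / 1816 = 136/1816 = 0.0749 → 7.5 cM.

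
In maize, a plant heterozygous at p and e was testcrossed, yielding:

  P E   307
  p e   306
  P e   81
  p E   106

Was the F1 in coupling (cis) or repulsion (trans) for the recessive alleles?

cis

The two most frequent classes are P E (307) and p e (306); these are the parental (non-recombinant) types.
So the F1 carried P E on one chromosome and p e on the other — the recessive alleles are on the same chromosome (cis / coupling).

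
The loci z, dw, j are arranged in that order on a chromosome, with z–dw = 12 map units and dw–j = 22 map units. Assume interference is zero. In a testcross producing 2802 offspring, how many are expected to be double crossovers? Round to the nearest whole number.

74

Map distances give recombination frequencies of 0.120 and 0.220 for the two intervals.
With no interference, expected double-crossover frequency = 0.120 × 0.220 = 0.02640.
Expected number = 0.02640 × 2802 = 73.97 ≈ 74.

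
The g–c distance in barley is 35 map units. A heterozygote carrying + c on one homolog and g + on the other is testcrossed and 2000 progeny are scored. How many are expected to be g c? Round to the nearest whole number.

350

A map distance of 35 map units corresponds to a recombination frequency of 0.350.
The F1 is + c / g +, so g c is a recombinant gamete class with expected frequency r/2 = 0.350/2 = 0.1750.
Expected number = 0.1750 × 2000 = 350.00 ≈ 350.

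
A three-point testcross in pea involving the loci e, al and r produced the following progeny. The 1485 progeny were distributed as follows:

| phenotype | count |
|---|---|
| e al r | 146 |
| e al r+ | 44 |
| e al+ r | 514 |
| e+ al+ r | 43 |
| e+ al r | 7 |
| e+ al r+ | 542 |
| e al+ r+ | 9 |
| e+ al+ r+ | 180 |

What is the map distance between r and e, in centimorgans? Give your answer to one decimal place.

The two most frequent reciprocal classes, e+ al r+ and e al+ r, are the parental types, so the F1 was e+ al r+ / e al+ r.
The two rarest classes, e+ al r and e al+ r+, are the double crossovers. Comparing them with the parentals, only the r allele has switched, so r is the middle locus and the order is al – r – e.
Crossovers in the r–e interval produce the single-crossover classes e al r+ and e+ al+ r (44 + 43 = 87) plus the double crossovers (16).
RF(r–e) = (87 + 16) / 1485 = 103/1485 = 0.0694 → 6.9 centimorgans.

6.9 centimorgans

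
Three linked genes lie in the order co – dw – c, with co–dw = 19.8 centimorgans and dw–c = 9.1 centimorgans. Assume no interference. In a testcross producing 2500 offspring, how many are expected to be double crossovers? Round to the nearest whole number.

45

Map distances give recombination frequencies of 0.198 and 0.091 for the two intervals.
With no interference, expected double-crossover frequency = 0.198 × 0.091 = 0.01802.
Expected number = 0.01802 × 2500 = 45.05 ≈ 45.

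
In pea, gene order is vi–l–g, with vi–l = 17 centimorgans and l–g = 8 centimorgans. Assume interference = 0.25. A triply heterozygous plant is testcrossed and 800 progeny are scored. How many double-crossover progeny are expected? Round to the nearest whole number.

8

Map distances give recombination frequencies of 0.170 and 0.080 for the two intervals.
With interference 0.25 (so coincidence = 0.75), expected double-crossover frequency = 0.170 × 0.080 × 0.75 = 0.01020.
Expected number = 0.01020 × 800 = 8.16 ≈ 8.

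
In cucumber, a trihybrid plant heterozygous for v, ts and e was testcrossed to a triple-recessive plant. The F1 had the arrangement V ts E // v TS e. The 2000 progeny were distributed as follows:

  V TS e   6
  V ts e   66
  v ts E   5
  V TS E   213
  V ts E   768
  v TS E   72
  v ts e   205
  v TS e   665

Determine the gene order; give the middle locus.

The two rarest classes, v ts E and V TS e, are the double crossovers. Comparing them with the parentals, only the v allele has switched, so v is the middle locus and the order is e – v – ts.

v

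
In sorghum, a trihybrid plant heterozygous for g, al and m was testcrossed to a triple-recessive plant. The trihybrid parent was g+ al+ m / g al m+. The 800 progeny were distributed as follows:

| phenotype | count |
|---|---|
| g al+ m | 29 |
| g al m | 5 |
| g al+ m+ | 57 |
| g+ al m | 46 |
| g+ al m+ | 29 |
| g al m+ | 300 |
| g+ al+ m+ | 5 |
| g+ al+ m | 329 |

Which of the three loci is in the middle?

The two rarest classes, g+ al+ m+ and g al m, are the double crossovers. Comparing them with the parentals, only the m allele has switched, so m is the middle locus and the order is g – m – al.

m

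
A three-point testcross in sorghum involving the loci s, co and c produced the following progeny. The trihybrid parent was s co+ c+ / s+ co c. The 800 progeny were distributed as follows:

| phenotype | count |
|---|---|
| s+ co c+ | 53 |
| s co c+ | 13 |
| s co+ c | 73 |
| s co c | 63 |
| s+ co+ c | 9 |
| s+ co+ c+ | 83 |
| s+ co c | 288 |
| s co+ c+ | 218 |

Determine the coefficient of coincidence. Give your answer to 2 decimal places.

The two rarest classes, s co c+ and s+ co+ c, are the double crossovers. Comparing them with the parentals, only the co allele has switched, so co is the middle locus and the order is c – co – s.
c–co: (126 + 22)/800 = 0.1850; co–s: (146 + 22)/800 = 0.2100.
Expected DCO frequency = 0.1850 × 0.2100 ≈ 0.03885; observed = 22/800 ≈ 0.02750.
Coefficient of coincidence = 0.02750/0.03885 ≈ 0.71.

0.71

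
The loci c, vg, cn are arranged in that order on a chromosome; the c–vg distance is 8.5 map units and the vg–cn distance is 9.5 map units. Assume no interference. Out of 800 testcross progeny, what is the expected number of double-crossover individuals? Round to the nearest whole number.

Map distances give recombination frequencies of 0.085 and 0.095 for the two intervals.
With no interference, expected double-crossover frequency = 0.085 × 0.095 = 0.00808.
Expected number = 0.00808 × 800 = 6.46 ≈ 6.

6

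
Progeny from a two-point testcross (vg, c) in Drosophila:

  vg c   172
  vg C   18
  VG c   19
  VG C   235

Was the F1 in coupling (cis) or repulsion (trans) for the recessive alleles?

The two most frequent classes are VG C (235) and vg c (172); these are the parental (non-recombinant) types.
So the F1 carried VG C on one chromosome and vg c on the other — the recessive alleles are on the same chromosome (cis / coupling).

cis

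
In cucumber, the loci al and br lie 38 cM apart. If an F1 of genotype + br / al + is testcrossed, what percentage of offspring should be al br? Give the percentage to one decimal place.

A map distance of 38 cM corresponds to a recombination frequency of 0.380.
The F1 is + br / al +, so al br is a recombinant gamete class with expected frequency r/2 = 0.380/2 = 0.1900.
That is 0.1900 = 19.0% of the progeny.

19.0%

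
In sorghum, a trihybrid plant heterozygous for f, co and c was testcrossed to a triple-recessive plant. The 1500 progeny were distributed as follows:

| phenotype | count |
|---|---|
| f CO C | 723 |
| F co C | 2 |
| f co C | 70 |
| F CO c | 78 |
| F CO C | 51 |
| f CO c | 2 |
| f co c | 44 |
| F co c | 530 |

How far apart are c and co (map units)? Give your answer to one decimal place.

10.1 map units

The two most frequent reciprocal classes, f CO C and F co c, are the parental types, so the F1 was f CO C / F co c.
The two rarest classes, f CO c and F co C, are the double crossovers. Comparing them with the parentals, only the c allele has switched, so c is the middle locus and the order is co – c – f.
Crossovers in the co–c interval produce the single-crossover classes f co C and F CO c (70 + 78 = 148) plus the double crossovers (4).
RF(co–c) = (148 + 4) / 1500 = 152/1500 = 0.1013 → 10.1 map units.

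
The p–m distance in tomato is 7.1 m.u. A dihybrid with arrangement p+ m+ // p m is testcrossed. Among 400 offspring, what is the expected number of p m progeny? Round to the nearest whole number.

186

A map distance of 7.1 m.u. corresponds to a recombination frequency of 0.071.
The F1 is p+ m+ / p m, so p m is a parental gamete class with expected frequency (1 − r)/2 = 0.929/2 = 0.4645.
Expected number = 0.4645 × 400 = 185.80 ≈ 186.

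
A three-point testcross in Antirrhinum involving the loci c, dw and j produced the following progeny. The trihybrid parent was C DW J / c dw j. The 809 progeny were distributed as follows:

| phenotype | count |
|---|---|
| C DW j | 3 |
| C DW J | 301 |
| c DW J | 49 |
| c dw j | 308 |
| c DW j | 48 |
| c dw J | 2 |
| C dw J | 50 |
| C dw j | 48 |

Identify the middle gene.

The two rarest classes, C DW j and c dw J, are the double crossovers. Comparing them with the parentals, only the j allele has switched, so j is the middle locus and the order is dw – j – c.

j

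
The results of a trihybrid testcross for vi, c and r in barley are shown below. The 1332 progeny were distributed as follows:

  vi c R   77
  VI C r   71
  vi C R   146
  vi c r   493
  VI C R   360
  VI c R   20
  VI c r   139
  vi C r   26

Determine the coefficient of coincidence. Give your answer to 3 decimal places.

0.954

The two most frequent reciprocal classes, vi c r and VI C R, are the parental types, so the F1 was vi c r / VI C R.
The two rarest classes, vi C r and VI c R, are the double crossovers. Comparing them with the parentals, only the c allele has switched, so c is the middle locus and the order is r – c – vi.
r–c: (148 + 46)/1332 = 0.1456; c–vi: (285 + 46)/1332 = 0.2485.
Expected DCO frequency = 0.1456 × 0.2485 ≈ 0.03618; observed = 46/1332 ≈ 0.03453.
Coefficient of coincidence = 0.03453/0.03618 ≈ 0.954.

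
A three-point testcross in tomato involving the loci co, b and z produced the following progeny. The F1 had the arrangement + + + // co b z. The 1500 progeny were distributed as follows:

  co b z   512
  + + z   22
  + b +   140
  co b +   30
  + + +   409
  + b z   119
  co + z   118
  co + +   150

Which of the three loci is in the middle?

z

The two rarest classes, + + z and co b +, are the double crossovers. Comparing them with the parentals, only the z allele has switched, so z is the middle locus and the order is b – z – co.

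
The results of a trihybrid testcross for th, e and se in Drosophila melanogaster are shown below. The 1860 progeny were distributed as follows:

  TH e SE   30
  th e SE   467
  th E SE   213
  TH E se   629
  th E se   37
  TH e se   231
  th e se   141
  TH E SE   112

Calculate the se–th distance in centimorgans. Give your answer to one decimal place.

The two most frequent reciprocal classes, TH E se and th e SE, are the parental types, so the F1 was TH E se / th e SE.
The two rarest classes, th E se and TH e SE, are the double crossovers. Comparing them with the parentals, only the th allele has switched, so th is the middle locus and the order is se – th – e.
Crossovers in the se–th interval produce the single-crossover classes TH E SE and th e se (112 + 141 = 253) plus the double crossovers (67).
RF(se–th) = (253 + 67) / 1860 = 320/1860 = 0.1720 → 17.2 centimorgans.

17.2 centimorgans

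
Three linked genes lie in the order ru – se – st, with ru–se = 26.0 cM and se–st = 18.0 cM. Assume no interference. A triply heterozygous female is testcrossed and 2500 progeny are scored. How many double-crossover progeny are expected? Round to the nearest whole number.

117

Map distances give recombination frequencies of 0.260 and 0.180 for the two intervals.
With no interference, expected double-crossover frequency = 0.260 × 0.180 = 0.04680.
Expected number = 0.04680 × 2500 = 117.00 ≈ 117.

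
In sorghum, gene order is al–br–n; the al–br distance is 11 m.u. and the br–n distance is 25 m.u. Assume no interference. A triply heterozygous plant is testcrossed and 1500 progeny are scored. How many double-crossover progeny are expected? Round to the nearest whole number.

Map distances give recombination frequencies of 0.110 and 0.250 for the two intervals.
With no interference, expected double-crossover frequency = 0.110 × 0.250 = 0.02750.
Expected number = 0.02750 × 1500 = 41.25 ≈ 41.

41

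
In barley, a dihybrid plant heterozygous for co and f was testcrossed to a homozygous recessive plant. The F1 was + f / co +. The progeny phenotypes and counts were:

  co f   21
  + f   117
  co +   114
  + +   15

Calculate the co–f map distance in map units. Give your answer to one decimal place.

13.5 map units

The recombinant classes are + + and co f: 15 + 21 = 36.
Recombination frequency = 36/267 = 0.1348 ≈ 13.5%, i.e. 13.5 map units.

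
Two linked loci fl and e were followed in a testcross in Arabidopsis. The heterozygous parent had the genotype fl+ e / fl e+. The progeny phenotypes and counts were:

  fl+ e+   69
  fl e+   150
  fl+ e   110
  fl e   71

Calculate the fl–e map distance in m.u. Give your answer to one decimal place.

The recombinant classes are fl+ e+ and fl e: 69 + 71 = 140.
Recombination frequency = 140/400 = 0.3500 ≈ 35.0%, i.e. 35.0 m.u.

35.0 m.u.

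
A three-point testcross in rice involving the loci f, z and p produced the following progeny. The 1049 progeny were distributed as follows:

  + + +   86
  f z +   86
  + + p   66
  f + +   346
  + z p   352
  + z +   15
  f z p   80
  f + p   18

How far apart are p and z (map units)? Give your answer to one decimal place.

The two most frequent reciprocal classes, + z p and f + +, are the parental types, so the F1 was + z p / f + +.
The two rarest classes, + z + and f + p, are the double crossovers. Comparing them with the parentals, only the p allele has switched, so p is the middle locus and the order is f – p – z.
Crossovers in the p–z interval produce the single-crossover classes + + p and f z + (66 + 86 = 152) plus the double crossovers (33).
RF(p–z) = (152 + 33) / 1049 = 185/1049 = 0.1764 → 17.6 map units.

17.6 map units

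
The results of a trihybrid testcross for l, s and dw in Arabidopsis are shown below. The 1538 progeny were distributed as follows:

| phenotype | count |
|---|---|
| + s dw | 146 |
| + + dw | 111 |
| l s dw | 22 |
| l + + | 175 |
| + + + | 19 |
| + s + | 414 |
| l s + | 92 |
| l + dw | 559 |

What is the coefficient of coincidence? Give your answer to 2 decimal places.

0.71

The two most frequent reciprocal classes, l + dw and + s +, are the parental types, so the F1 was l + dw / + s +.
The two rarest classes, l s dw and + + +, are the double crossovers. Comparing them with the parentals, only the s allele has switched, so s is the middle locus and the order is dw – s – l.
dw–s: (321 + 41)/1538 = 0.2354; s–l: (203 + 41)/1538 = 0.1586.
Expected DCO frequency = 0.2354 × 0.1586 ≈ 0.03733; observed = 41/1538 ≈ 0.02666.
Coefficient of coincidence = 0.02666/0.03733 ≈ 0.71.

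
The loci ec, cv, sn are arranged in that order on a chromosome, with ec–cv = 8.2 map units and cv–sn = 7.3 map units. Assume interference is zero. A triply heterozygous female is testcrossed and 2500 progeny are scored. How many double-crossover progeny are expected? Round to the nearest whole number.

Map distances give recombination frequencies of 0.082 and 0.073 for the two intervals.
With no interference, expected double-crossover frequency = 0.082 × 0.073 = 0.00599.
Expected number = 0.00599 × 2500 = 14.96 ≈ 15.

15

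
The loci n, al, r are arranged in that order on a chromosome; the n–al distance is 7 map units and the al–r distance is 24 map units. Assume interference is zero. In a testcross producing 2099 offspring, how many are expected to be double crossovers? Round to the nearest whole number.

Map distances give recombination frequencies of 0.070 and 0.240 for the two intervals.
With no interference, expected double-crossover frequency = 0.070 × 0.240 = 0.01680.
Expected number = 0.01680 × 2099 = 35.26 ≈ 35.

35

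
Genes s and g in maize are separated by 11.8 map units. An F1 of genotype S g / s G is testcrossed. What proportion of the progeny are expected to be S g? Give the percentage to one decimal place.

A map distance of 11.8 map units corresponds to a recombination frequency of 0.118.
The F1 is S g / s G, so S g is a parental gamete class with expected frequency (1 − r)/2 = 0.882/2 = 0.4410.
That is 0.4410 = 44.1% of the progeny.

44.1%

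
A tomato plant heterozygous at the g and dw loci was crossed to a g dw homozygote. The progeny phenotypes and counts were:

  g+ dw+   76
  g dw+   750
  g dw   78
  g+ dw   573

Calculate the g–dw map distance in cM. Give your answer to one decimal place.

The two most frequent classes, g+ dw (573) and g dw+ (750), are the parental types, so the F1 was g+ dw / g dw+.
The recombinant classes are g+ dw+ and g dw: 76 + 78 = 154.
Recombination frequency = 154/1477 = 0.1043 ≈ 10.4%, i.e. 10.4 cM.

10.4 cM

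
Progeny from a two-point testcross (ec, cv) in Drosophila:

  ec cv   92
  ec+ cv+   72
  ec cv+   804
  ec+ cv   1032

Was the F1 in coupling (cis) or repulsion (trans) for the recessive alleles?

The two most frequent classes are ec+ cv (1032) and ec cv+ (804); these are the parental (non-recombinant) types.
So the F1 carried ec+ cv on one chromosome and ec cv+ on the other — the recessive alleles are on opposite chromosomes (trans / repulsion).

trans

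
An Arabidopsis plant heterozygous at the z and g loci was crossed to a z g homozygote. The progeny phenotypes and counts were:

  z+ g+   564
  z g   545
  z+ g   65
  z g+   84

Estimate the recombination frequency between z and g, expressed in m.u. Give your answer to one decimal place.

11.8 m.u.

The two most frequent classes, z+ g+ (564) and z g (545), are the parental types, so the F1 was z+ g+ / z g.
The recombinant classes are z+ g and z g+: 65 + 84 = 149.
Recombination frequency = 149/1258 = 0.1184 ≈ 11.8%, i.e. 11.8 m.u.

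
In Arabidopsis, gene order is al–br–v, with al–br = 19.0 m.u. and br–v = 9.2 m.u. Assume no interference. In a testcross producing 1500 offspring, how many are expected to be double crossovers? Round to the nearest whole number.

Map distances give recombination frequencies of 0.190 and 0.092 for the two intervals.
With no interference, expected double-crossover frequency = 0.190 × 0.092 = 0.01748.
Expected number = 0.01748 × 1500 = 26.22 ≈ 26.

26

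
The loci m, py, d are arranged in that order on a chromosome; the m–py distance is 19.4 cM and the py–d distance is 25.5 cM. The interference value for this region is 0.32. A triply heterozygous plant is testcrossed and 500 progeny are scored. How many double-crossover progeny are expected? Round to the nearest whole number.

Map distances give recombination frequencies of 0.194 and 0.255 for the two intervals.
With interference 0.32 (so coincidence = 0.68), expected double-crossover frequency = 0.194 × 0.255 × 0.68 = 0.03364.
Expected number = 0.03364 × 500 = 16.82 ≈ 17.

17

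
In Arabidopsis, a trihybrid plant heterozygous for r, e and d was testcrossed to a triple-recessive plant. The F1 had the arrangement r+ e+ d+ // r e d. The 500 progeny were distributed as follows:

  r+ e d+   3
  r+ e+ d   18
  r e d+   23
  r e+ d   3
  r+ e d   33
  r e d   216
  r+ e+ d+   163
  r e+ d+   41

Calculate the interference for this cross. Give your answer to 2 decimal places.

The two rarest classes, r+ e d+ and r e+ d, are the double crossovers. Comparing them with the parentals, only the e allele has switched, so e is the middle locus and the order is d – e – r.
d–e: (41 + 6)/500 = 0.0940; e–r: (74 + 6)/500 = 0.1600.
Expected DCO frequency = 0.0940 × 0.1600 ≈ 0.01504; observed = 6/500 ≈ 0.01200.
Coefficient of coincidence = 0.01200/0.01504 ≈ 0.80; interference = 1 − 0.80 = 0.20.

0.20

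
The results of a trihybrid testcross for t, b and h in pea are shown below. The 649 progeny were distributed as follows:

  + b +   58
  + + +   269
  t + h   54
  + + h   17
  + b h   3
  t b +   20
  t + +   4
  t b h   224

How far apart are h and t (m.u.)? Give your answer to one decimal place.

6.8 m.u.

The two most frequent reciprocal classes, t b h and + + +, are the parental types, so the F1 was t b h / + + +.
The two rarest classes, + b h and t + +, are the double crossovers. Comparing them with the parentals, only the t allele has switched, so t is the middle locus and the order is h – t – b.
Crossovers in the h–t interval produce the single-crossover classes t b + and + + h (20 + 17 = 37) plus the double crossovers (7).
RF(h–t) = (37 + 7) / 649 = 44/649 = 0.0678 → 6.8 m.u.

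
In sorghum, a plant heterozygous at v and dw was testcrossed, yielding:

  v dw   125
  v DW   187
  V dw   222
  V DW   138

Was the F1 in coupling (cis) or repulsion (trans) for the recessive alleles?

trans

The two most frequent classes are V dw (222) and v DW (187); these are the parental (non-recombinant) types.
So the F1 carried V dw on one chromosome and v DW on the other — the recessive alleles are on opposite chromosomes (trans / repulsion).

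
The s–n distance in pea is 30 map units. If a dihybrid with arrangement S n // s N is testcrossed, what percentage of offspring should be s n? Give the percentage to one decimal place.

15.0%

A map distance of 30 map units corresponds to a recombination frequency of 0.300.
The F1 is S n / s N, so s n is a recombinant gamete class with expected frequency r/2 = 0.300/2 = 0.1500.
That is 0.1500 = 15.0% of the progeny.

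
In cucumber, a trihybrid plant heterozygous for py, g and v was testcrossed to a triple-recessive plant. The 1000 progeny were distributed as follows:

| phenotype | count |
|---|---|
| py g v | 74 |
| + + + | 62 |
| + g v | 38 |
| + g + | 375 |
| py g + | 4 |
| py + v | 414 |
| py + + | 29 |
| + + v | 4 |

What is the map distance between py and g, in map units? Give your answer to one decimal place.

14.4 map units

The two most frequent reciprocal classes, py + v and + g +, are the parental types, so the F1 was py + v / + g +.
The two rarest classes, + + v and py g +, are the double crossovers. Comparing them with the parentals, only the py allele has switched, so py is the middle locus and the order is g – py – v.
Crossovers in the g–py interval produce the single-crossover classes py g v and + + + (74 + 62 = 136) plus the double crossovers (8).
RF(g–py) = (136 + 8) / 1000 = 144/1000 = 0.1440 → 14.4 map units.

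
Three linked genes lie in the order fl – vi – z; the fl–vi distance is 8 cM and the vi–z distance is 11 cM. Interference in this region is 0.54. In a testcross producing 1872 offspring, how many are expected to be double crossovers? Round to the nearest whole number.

8

Map distances give recombination frequencies of 0.080 and 0.110 for the two intervals.
With interference 0.54 (so coincidence = 0.46), expected double-crossover frequency = 0.080 × 0.110 × 0.46 = 0.00405.
Expected number = 0.00405 × 1872 = 7.58 ≈ 8.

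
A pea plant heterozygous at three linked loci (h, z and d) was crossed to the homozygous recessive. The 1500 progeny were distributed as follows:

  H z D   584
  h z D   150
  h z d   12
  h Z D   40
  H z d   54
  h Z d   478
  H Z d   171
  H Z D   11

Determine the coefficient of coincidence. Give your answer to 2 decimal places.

The two most frequent reciprocal classes, H z D and h Z d, are the parental types, so the F1 was H z D / h Z d.
The two rarest classes, H Z D and h z d, are the double crossovers. Comparing them with the parentals, only the z allele has switched, so z is the middle locus and the order is d – z – h.
d–z: (94 + 23)/1500 = 0.0780; z–h: (321 + 23)/1500 = 0.2293.
Expected DCO frequency = 0.0780 × 0.2293 ≈ 0.01789; observed = 23/1500 ≈ 0.01533.
Coefficient of coincidence = 0.01533/0.01789 ≈ 0.86.

0.86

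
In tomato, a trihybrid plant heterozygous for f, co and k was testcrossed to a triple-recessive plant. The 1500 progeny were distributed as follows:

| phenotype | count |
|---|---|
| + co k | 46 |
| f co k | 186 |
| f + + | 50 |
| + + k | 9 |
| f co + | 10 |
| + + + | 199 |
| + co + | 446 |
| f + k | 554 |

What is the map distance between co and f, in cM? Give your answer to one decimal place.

26.9 cM

The two most frequent reciprocal classes, + co + and f + k, are the parental types, so the F1 was + co + / f + k.
The two rarest classes, f co + and + + k, are the double crossovers. Comparing them with the parentals, only the f allele has switched, so f is the middle locus and the order is co – f – k.
Crossovers in the co–f interval produce the single-crossover classes + + + and f co k (199 + 186 = 385) plus the double crossovers (19).
RF(co–f) = (385 + 19) / 1500 = 404/1500 = 0.2693 → 26.9 cM.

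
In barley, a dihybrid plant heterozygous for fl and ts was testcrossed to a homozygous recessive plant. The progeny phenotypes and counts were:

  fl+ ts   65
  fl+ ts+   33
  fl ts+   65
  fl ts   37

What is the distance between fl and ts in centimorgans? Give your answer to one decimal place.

The two most frequent classes, fl+ ts (65) and fl ts+ (65), are the parental types, so the F1 was fl+ ts / fl ts+.
The recombinant classes are fl+ ts+ and fl ts: 33 + 37 = 70.
Recombination frequency = 70/200 = 0.3500 ≈ 35.0%, i.e. 35.0 centimorgans.

35.0 centimorgans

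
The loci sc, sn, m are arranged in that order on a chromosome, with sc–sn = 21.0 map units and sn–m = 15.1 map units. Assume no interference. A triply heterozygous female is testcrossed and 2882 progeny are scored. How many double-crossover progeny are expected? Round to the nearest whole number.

91

Map distances give recombination frequencies of 0.210 and 0.151 for the two intervals.
With no interference, expected double-crossover frequency = 0.210 × 0.151 = 0.03171.
Expected number = 0.03171 × 2882 = 91.39 ≈ 91.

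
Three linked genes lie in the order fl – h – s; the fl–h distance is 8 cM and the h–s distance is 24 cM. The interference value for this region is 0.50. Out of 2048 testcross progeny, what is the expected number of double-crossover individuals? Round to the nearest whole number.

Map distances give recombination frequencies of 0.080 and 0.240 for the two intervals.
With interference 0.50 (so coincidence = 0.50), expected double-crossover frequency = 0.080 × 0.240 × 0.50 = 0.00960.
Expected number = 0.00960 × 2048 = 19.66 ≈ 20.

20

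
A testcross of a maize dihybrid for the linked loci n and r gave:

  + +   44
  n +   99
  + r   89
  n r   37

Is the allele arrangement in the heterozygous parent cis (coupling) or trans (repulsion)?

The two most frequent classes are + r (89) and n + (99); these are the parental (non-recombinant) types.
So the F1 carried + r on one chromosome and n + on the other — the recessive alleles are on opposite chromosomes (trans / repulsion).

trans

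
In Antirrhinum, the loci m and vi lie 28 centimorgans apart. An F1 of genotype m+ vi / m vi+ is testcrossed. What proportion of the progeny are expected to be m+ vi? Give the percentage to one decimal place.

36.0%

A map distance of 28 centimorgans corresponds to a recombination frequency of 0.280.
The F1 is m+ vi / m vi+, so m+ vi is a parental gamete class with expected frequency (1 − r)/2 = 0.720/2 = 0.3600.
That is 0.3600 = 36.0% of the progeny.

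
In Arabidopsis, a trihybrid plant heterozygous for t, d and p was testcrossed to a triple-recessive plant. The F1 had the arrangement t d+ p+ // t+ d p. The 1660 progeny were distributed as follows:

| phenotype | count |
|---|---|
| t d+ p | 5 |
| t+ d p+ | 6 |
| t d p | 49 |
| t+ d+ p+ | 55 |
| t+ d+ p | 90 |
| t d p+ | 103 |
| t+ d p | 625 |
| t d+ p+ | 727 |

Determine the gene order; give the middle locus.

p

The two rarest classes, t d+ p and t+ d p+, are the double crossovers. Comparing them with the parentals, only the p allele has switched, so p is the middle locus and the order is t – p – d.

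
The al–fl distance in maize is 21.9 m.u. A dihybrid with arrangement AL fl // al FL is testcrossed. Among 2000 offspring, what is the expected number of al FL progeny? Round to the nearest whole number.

781

A map distance of 21.9 m.u. corresponds to a recombination frequency of 0.219.
The F1 is AL fl / al FL, so al FL is a parental gamete class with expected frequency (1 − r)/2 = 0.781/2 = 0.3905.
Expected number = 0.3905 × 2000 = 781.00 ≈ 781.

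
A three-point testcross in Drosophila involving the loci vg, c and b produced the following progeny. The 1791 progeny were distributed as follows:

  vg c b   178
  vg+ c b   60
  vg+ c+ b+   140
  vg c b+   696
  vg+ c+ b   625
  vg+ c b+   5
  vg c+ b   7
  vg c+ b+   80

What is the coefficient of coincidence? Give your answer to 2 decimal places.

0.43

The two most frequent reciprocal classes, vg c b+ and vg+ c+ b, are the parental types, so the F1 was vg c b+ / vg+ c+ b.
The two rarest classes, vg+ c b+ and vg c+ b, are the double crossovers. Comparing them with the parentals, only the vg allele has switched, so vg is the middle locus and the order is b – vg – c.
b–vg: (318 + 12)/1791 = 0.1843; vg–c: (140 + 12)/1791 = 0.0849.
Expected DCO frequency = 0.1843 × 0.0849 ≈ 0.01565; observed = 12/1791 ≈ 0.00670.
Coefficient of coincidence = 0.00670/0.01565 ≈ 0.43.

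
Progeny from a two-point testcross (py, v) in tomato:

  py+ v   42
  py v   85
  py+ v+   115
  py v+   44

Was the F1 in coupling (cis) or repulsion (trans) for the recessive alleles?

cis

The two most frequent classes are py+ v+ (115) and py v (85); these are the parental (non-recombinant) types.
So the F1 carried py+ v+ on one chromosome and py v on the other — the recessive alleles are on the same chromosome (cis / coupling).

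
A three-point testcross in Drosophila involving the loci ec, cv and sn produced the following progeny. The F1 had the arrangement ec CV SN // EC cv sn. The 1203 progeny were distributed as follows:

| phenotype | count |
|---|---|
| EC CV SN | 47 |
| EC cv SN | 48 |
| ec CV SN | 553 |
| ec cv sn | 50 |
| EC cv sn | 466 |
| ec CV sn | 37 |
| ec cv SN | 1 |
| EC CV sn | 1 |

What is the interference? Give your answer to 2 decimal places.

The two rarest classes, ec cv SN and EC CV sn, are the double crossovers. Comparing them with the parentals, only the cv allele has switched, so cv is the middle locus and the order is sn – cv – ec.
sn–cv: (85 + 2)/1203 = 0.0723; cv–ec: (97 + 2)/1203 = 0.0823.
Expected DCO frequency = 0.0723 × 0.0823 ≈ 0.00595; observed = 2/1203 ≈ 0.00166.
Coefficient of coincidence = 0.00166/0.00595 ≈ 0.28; interference = 1 − 0.28 = 0.72.

0.72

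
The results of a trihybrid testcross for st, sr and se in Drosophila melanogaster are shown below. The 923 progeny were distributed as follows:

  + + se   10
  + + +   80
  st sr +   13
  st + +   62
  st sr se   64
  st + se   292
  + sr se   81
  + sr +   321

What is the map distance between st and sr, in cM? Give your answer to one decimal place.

The two most frequent reciprocal classes, + sr + and st + se, are the parental types, so the F1 was + sr + / st + se.
The two rarest classes, st sr + and + + se, are the double crossovers. Comparing them with the parentals, only the st allele has switched, so st is the middle locus and the order is se – st – sr.
Crossovers in the st–sr interval produce the single-crossover classes + + + and st sr se (80 + 64 = 144) plus the double crossovers (23).
RF(st–sr) = (144 + 23) / 923 = 167/923 = 0.1809 → 18.1 cM.

18.1 cM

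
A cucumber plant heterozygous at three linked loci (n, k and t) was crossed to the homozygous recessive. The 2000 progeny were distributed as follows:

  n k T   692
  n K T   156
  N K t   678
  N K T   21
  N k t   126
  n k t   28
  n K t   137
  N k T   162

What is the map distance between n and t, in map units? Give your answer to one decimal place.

17.4 map units

The two most frequent reciprocal classes, n k T and N K t, are the parental types, so the F1 was n k T / N K t.
The two rarest classes, n k t and N K T, are the double crossovers. Comparing them with the parentals, only the t allele has switched, so t is the middle locus and the order is k – t – n.
Crossovers in the t–n interval produce the single-crossover classes N k T and n K t (162 + 137 = 299) plus the double crossovers (49).
RF(t–n) = (299 + 49) / 2000 = 348/2000 = 0.1740 → 17.4 map units.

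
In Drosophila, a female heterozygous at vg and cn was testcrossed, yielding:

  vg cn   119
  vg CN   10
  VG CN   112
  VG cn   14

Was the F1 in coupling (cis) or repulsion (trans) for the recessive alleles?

cis

The two most frequent classes are VG CN (112) and vg cn (119); these are the parental (non-recombinant) types.
So the F1 carried VG CN on one chromosome and vg cn on the other — the recessive alleles are on the same chromosome (cis / coupling).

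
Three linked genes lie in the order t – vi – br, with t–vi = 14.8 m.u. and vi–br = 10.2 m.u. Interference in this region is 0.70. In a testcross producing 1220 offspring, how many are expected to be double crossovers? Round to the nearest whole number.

6

Map distances give recombination frequencies of 0.148 and 0.102 for the two intervals.
With interference 0.70 (so coincidence = 0.30), expected double-crossover frequency = 0.148 × 0.102 × 0.30 = 0.00453.
Expected number = 0.00453 × 1220 = 5.53 ≈ 6.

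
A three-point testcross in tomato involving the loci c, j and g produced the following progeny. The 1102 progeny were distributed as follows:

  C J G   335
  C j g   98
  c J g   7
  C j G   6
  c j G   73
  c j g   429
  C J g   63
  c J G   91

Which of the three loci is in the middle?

j

The two most frequent reciprocal classes, c j g and C J G, are the parental types, so the F1 was c j g / C J G.
The two rarest classes, c J g and C j G, are the double crossovers. Comparing them with the parentals, only the j allele has switched, so j is the middle locus and the order is g – j – c.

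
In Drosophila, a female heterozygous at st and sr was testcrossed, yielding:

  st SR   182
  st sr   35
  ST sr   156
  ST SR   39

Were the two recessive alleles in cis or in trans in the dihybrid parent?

The two most frequent classes are ST sr (156) and st SR (182); these are the parental (non-recombinant) types.
So the F1 carried ST sr on one chromosome and st SR on the other — the recessive alleles are on opposite chromosomes (trans / repulsion).

trans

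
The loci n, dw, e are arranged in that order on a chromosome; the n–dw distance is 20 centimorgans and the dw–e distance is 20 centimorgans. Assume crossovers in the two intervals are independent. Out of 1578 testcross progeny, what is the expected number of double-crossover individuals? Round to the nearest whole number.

Map distances give recombination frequencies of 0.200 and 0.200 for the two intervals.
With no interference, expected double-crossover frequency = 0.200 × 0.200 = 0.04000.
Expected number = 0.04000 × 1578 = 63.12 ≈ 63.

63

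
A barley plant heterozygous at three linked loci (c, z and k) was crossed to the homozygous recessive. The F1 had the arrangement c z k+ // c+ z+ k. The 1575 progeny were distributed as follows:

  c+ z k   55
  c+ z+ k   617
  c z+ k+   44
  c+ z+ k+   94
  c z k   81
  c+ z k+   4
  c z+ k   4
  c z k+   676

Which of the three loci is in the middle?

c

The two rarest classes, c+ z k+ and c z+ k, are the double crossovers. Comparing them with the parentals, only the c allele has switched, so c is the middle locus and the order is k – c – z.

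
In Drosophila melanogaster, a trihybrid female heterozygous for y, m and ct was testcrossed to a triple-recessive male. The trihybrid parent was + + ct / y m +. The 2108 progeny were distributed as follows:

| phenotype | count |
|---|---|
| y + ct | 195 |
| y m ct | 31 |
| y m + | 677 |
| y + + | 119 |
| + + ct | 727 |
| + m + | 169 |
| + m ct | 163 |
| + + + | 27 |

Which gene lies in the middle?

The two rarest classes, + + + and y m ct, are the double crossovers. Comparing them with the parentals, only the ct allele has switched, so ct is the middle locus and the order is y – ct – m.

ct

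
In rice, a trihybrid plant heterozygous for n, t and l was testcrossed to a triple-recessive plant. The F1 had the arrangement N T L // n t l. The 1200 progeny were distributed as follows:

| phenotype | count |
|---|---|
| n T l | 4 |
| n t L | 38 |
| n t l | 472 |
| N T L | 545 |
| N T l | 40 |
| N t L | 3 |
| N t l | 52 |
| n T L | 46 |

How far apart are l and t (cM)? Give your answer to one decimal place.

7.1 cM

The two rarest classes, N t L and n T l, are the double crossovers. Comparing them with the parentals, only the t allele has switched, so t is the middle locus and the order is l – t – n.
Crossovers in the l–t interval produce the single-crossover classes N T l and n t L (40 + 38 = 78) plus the double crossovers (7).
RF(l–t) = (78 + 7) / 1200 = 85/1200 = 0.0708 → 7.1 cM.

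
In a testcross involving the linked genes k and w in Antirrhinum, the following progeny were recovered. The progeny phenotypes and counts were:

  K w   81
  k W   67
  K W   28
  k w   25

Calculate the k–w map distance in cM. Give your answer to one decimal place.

26.4 cM

The two most frequent classes, K w (81) and k W (67), are the parental types, so the F1 was K w / k W.
The recombinant classes are K W and k w: 28 + 25 = 53.
Recombination frequency = 53/201 = 0.2637 ≈ 26.4%, i.e. 26.4 cM.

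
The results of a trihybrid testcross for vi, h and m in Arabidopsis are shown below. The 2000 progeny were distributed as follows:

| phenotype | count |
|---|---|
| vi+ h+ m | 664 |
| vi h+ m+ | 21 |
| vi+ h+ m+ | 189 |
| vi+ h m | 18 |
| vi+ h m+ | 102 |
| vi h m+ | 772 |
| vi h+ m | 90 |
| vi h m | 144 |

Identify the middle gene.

The two most frequent reciprocal classes, vi+ h+ m and vi h m+, are the parental types, so the F1 was vi+ h+ m / vi h m+.
The two rarest classes, vi+ h m and vi h+ m+, are the double crossovers. Comparing them with the parentals, only the h allele has switched, so h is the middle locus and the order is vi – h – m.

h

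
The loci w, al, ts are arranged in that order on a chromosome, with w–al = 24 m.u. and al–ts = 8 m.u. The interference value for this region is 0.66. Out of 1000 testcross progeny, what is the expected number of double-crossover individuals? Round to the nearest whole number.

7

Map distances give recombination frequencies of 0.240 and 0.080 for the two intervals.
With interference 0.66 (so coincidence = 0.34), expected double-crossover frequency = 0.240 × 0.080 × 0.34 = 0.00653.
Expected number = 0.00653 × 1000 = 6.53 ≈ 7.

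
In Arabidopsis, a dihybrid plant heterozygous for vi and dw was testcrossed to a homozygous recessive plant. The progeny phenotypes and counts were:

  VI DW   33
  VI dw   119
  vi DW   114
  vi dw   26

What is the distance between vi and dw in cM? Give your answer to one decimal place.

The two most frequent classes, VI dw (119) and vi DW (114), are the parental types, so the F1 was VI dw / vi DW.
The recombinant classes are VI DW and vi dw: 33 + 26 = 59.
Recombination frequency = 59/292 = 0.2021 ≈ 20.2%, i.e. 20.2 cM.

20.2 cM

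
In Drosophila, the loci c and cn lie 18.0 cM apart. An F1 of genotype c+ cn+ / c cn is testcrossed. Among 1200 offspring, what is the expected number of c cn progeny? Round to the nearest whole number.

A map distance of 18.0 cM corresponds to a recombination frequency of 0.180.
The F1 is c+ cn+ / c cn, so c cn is a parental gamete class with expected frequency (1 − r)/2 = 0.820/2 = 0.4100.
Expected number = 0.4100 × 1200 = 492.00 ≈ 492.

492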